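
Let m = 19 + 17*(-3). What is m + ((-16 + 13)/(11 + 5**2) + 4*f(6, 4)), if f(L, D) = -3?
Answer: -529/12 ≈ -44.083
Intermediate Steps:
m = -32 (m = 19 - 51 = -32)
m + ((-16 + 13)/(11 + 5**2) + 4*f(6, 4)) = -32 + ((-16 + 13)/(11 + 5**2) + 4*(-3)) = -32 + (-3/(11 + 25) - 12) = -32 + (-3/36 - 12) = -32 + (-3*1/36 - 12) = -32 + (-1/12 - 12) = -32 - 145/12 = -529/12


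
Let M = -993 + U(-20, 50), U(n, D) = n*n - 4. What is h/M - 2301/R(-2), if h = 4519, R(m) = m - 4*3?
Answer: 1310431/8358 ≈ 156.79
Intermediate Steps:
R(m) = -12 + m (R(m) = m - 12 = -12 + m)
U(n, D) = -4 + n² (U(n, D) = n² - 4 = -4 + n²)
M = -597 (M = -993 + (-4 + (-20)²) = -993 + (-4 + 400) = -993 + 396 = -597)
h/M - 2301/R(-2) = 4519/(-597) - 2301/(-12 - 2) = 4519*(-1/597) - 2301/(-14) = -4519/597 - 2301*(-1/14) = -4519/597 + 2301/14 = 1310431/8358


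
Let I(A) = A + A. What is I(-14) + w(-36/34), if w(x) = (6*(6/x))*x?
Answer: 8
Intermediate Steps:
I(A) = 2*A
w(x) = 36 (w(x) = (36/x)*x = 36)
I(-14) + w(-36/34) = 2*(-14) + 36 = -28 + 36 = 8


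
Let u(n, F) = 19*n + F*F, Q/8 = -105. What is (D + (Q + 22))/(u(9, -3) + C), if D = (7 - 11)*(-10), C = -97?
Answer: -778/83 ≈ -9.3735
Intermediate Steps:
Q = -840 (Q = 8*(-105) = -840)
u(n, F) = F² + 19*n (u(n, F) = 19*n + F² = F² + 19*n)
D = 40 (D = -4*(-10) = 40)
(D + (Q + 22))/(u(9, -3) + C) = (40 + (-840 + 22))/(((-3)² + 19*9) - 97) = (40 - 818)/((9 + 171) - 97) = -778/(180 - 97) = -778/83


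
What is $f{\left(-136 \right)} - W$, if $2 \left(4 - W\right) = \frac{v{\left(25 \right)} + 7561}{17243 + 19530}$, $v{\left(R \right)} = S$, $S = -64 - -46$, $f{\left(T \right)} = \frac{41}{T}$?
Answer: $- \frac{20999281}{5001128} \approx -4.1989$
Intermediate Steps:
$S = -18$ ($S = -64 + 46 = -18$)
$v{\left(R \right)} = -18$
$W = \frac{286641}{73546}$ ($W = 4 - \frac{\left(-18 + 7561\right) \frac{1}{17243 + 19530}}{2} = 4 - \frac{7543 \cdot \frac{1}{36773}}{2} = 4 - \frac{7543}{73546} = \frac{286641}{73546} \approx 3.8974$)
$f{\left(-136 \right)} - W = \frac{41}{-136} - \frac{286641}{73546} = 41 \left(- \frac{1}{136}\right) - \frac{286641}{73546} = - \frac{41}{136} - \frac{286641}{73546} = - \frac{20999281}{5001128}$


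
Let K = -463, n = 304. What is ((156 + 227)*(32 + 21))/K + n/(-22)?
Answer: -293665/5093 ≈ -57.661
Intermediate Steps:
((156 + 227)*(32 + 21))/K + n/(-22) = ((156 + 227)*(32 + 21))/(-463) + 304/(-22) = (383*53)*(-1/463) + 304*(-1/22) = 20299*(-1/463) - 152/11 = -20299/463 - 152/11 = -293665/5093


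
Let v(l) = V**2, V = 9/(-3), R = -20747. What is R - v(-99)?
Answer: -20756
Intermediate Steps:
V = -3 (V = 9*(-1/3) = -3)
v(l) = 9 (v(l) = (-3)**2 = 9)
R - v(-99) = -20747 - 1*9 = -20747 - 9 = -20756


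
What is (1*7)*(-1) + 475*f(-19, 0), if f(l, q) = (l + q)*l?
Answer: 171468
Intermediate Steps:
f(l, q) = l*(l + q)
(1*7)*(-1) + 475*f(-19, 0) = (1*7)*(-1) + 475*(-19*(-19 + 0)) = 7*(-1) + 475*(-19*(-19)) = -7 + 475*361 = -7 + 171475 = 171468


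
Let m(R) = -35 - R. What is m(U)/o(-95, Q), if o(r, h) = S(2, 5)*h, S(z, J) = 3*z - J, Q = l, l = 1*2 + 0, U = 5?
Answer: -20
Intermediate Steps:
l = 2 (l = 2 + 0 = 2)
Q = 2
S(z, J) = -J + 3*z
o(r, h) = h (o(r, h) = (-1*5 + 3*2)*h = (-5 + 6)*h = 1*h = h)
m(U)/o(-95, Q) = (-35 - 1*5)/2 = (-35 - 5)*(½) = -40*½ = -20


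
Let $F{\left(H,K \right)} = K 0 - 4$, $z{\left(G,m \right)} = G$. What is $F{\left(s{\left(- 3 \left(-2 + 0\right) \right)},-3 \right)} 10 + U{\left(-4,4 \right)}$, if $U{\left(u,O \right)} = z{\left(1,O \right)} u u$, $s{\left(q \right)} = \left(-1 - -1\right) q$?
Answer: $-24$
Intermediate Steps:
$s{\left(q \right)} = 0$ ($s{\left(q \right)} = \left(-1 + 1\right) q = 0 q = 0$)
$U{\left(u,O \right)} = u^{2}$ ($U{\left(u,O \right)} = 1 u u = u u = u^{2}$)
$F{\left(H,K \right)} = -4$ ($F{\left(H,K \right)} = 0 - 4 = -4$)
$F{\left(s{\left(- 3 \left(-2 + 0\right) \right)},-3 \right)} 10 + U{\left(-4,4 \right)} = \left(-4\right) 10 + \left(-4\right)^{2} = -40 + 16 = -24$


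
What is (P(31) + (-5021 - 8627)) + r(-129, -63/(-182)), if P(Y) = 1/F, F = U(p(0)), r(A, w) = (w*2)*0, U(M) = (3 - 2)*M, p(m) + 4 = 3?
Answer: -13649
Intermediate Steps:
p(m) = -1 (p(m) = -4 + 3 = -1)
U(M) = M (U(M) = 1*M = M)
r(A, w) = 0 (r(A, w) = (2*w)*0 = 0)
F = -1
P(Y) = -1 (P(Y) = 1/(-1) = -1)
(P(31) + (-5021 - 8627)) + r(-129, -63/(-182)) = (-1 + (-5021 - 8627)) + 0 = (-1 - 13648) + 0 = -13649 + 0 = -13649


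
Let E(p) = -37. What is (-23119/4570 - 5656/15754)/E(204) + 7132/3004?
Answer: 2521286075763/1000273369430 ≈ 2.5206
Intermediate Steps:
(-23119/4570 - 5656/15754)/E(204) + 7132/3004 = (-23119/4570 - 5656/15754)/(-37) + 7132/3004 = (-23119*1/4570 - 5656*1/15754)*(-1/37) + 7132*(1/3004) = (-23119/4570 - 2828/7877)*(-1/37) + 1783/751 = -195032323/35997890*(-1/37) + 1783/751 = 195032323/1331921930 + 1783/751 = 2521286075763/1000273369430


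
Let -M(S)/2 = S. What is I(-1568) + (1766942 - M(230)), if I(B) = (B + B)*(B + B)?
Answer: 11601898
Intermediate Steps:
M(S) = -2*S
I(B) = 4*B² (I(B) = (2*B)*(2*B) = 4*B²)
I(-1568) + (1766942 - M(230)) = 4*(-1568)² + (1766942 - (-2)*230) = 4*2458624 + (1766942 - 1*(-460)) = 9834496 + (1766942 + 460) = 9834496 + 1767402 = 11601898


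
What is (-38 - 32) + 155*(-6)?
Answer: -1000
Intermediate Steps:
(-38 - 32) + 155*(-6) = -70 - 930 = -1000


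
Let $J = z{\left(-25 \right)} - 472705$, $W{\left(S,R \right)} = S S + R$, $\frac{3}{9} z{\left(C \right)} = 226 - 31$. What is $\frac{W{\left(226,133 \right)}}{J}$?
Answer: $- \frac{51209}{472120} \approx -0.10847$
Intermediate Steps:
$z{\left(C \right)} = 585$ ($z{\left(C \right)} = 3 \left(226 - 31\right) = 3 \cdot 195 = 585$)
$W{\left(S,R \right)} = R + S^{2}$ ($W{\left(S,R \right)} = S^{2} + R = R + S^{2}$)
$J = -472120$ ($J = 585 - 472705 = -472120$)
$\frac{W{\left(226,133 \right)}}{J} = \frac{133 + 226^{2}}{-472120} = \left(133 + 51076\right) \left(- \frac{1}{472120}\right) = 51209 \left(- \frac{1}{472120}\right) = - \frac{51209}{472120}$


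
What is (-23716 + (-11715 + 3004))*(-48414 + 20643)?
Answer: 900530217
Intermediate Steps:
(-23716 + (-11715 + 3004))*(-48414 + 20643) = (-23716 - 8711)*(-27771) = -32427*(-27771) = 900530217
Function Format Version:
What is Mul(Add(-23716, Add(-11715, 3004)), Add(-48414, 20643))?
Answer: 900530217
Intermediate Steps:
Mul(Add(-23716, Add(-11715, 3004)), Add(-48414, 20643)) = Mul(Add(-23716, -8711), -27771) = Mul(-32427, -27771) = 900530217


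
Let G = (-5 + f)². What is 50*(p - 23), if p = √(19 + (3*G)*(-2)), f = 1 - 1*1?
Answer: -1150 + 50*I*√131 ≈ -1150.0 + 572.28*I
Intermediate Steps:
f = 0 (f = 1 - 1 = 0)
G = 25 (G = (-5 + 0)² = (-5)² = 25)
p = I*√131 (p = √(19 + (3*25)*(-2)) = √(19 + 75*(-2)) = √(19 - 150) = √(-131) = I*√131 ≈ 11.446*I)
50*(p - 23) = 50*(I*√131 - 23) = 50*(-23 + I*√131) = -1150 + 50*I*√131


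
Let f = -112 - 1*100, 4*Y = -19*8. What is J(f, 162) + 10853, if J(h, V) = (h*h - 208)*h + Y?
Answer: -9473217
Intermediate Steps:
Y = -38 (Y = (-19*8)/4 = (¼)*(-152) = -38)
f = -212 (f = -112 - 100 = -212)
J(h, V) = -38 + h*(-208 + h²) (J(h, V) = (h*h - 208)*h - 38 = (h² - 208)*h - 38 = (-208 + h²)*h - 38 = h*(-208 + h²) - 38 = -38 + h*(-208 + h²))
J(f, 162) + 10853 = (-38 + (-212)³ - 208*(-212)) + 10853 = (-38 - 9528128 + 44096) + 10853 = -9484070 + 10853 = -9473217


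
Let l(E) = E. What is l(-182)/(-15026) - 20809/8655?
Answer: -155550412/65025015 ≈ -2.3922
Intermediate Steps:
l(-182)/(-15026) - 20809/8655 = -182/(-15026) - 20809/8655 = -182*(-1/15026) - 20809*1/8655 = 91/7513 - 20809/8655 = -155550412/65025015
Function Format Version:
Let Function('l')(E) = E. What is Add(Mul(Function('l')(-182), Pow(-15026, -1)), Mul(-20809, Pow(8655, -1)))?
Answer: Rational(-155550412, 65025015) ≈ -2.3922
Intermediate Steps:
Add(Mul(Function('l')(-182), Pow(-15026, -1)), Mul(-20809, Pow(8655, -1))) = Add(Mul(-182, Pow(-15026, -1)), Mul(-20809, Pow(8655, -1))) = Add(Mul(-182, Rational(-1, 15026)), Mul(-20809, Rational(1, 8655))) = Add(Rational(91, 7513), Rational(-20809, 8655)) = Rational(-155550412, 65025015)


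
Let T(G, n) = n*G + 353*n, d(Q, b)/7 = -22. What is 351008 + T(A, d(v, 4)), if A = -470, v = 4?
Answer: 369026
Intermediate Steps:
d(Q, b) = -154 (d(Q, b) = 7*(-22) = -154)
T(G, n) = 353*n + G*n (T(G, n) = G*n + 353*n = 353*n + G*n)
351008 + T(A, d(v, 4)) = 351008 - 154*(353 - 470) = 351008 - 154*(-117) = 351008 + 18018 = 369026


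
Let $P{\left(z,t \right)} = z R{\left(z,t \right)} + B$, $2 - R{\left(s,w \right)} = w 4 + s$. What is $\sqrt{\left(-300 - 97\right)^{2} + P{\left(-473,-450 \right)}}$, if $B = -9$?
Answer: $5 i \sqrt{36739} \approx 958.37 i$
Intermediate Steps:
$R{\left(s,w \right)} = 2 - s - 4 w$ ($R{\left(s,w \right)} = 2 - \left(w 4 + s\right) = 2 - \left(4 w + s\right) = 2 - \left(s + 4 w\right) = 2 - s - 4 w$)
$P{\left(z,t \right)} = -9 + z \left(2 - z - 4 t\right)$ ($P{\left(z,t \right)} = z \left(2 - z - 4 t\right) - 9 = -9 + z \left(2 - z - 4 t\right)$)
$\sqrt{\left(-300 - 97\right)^{2} + P{\left(-473,-450 \right)}} = \sqrt{\left(-300 - 97\right)^{2} - \left(9 - 473 \left(-2 - 473 + 4 \left(-450\right)\right)\right)} = \sqrt{\left(-397\right)^{2} - \left(9 - 473 \left(-2 - 473 - 1800\right)\right)} = \sqrt{157609 - \left(9 - -1076075\right)} = \sqrt{157609 - 1076084} = \sqrt{-918475} = 5 i \sqrt{36739}$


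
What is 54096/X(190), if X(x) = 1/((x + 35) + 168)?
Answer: 21259728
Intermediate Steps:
X(x) = 1/(203 + x) (X(x) = 1/((35 + x) + 168) = 1/(203 + x))
54096/X(190) = 54096/(1/(203 + 190)) = 54096/(1/393) = 54096*393 = 21259728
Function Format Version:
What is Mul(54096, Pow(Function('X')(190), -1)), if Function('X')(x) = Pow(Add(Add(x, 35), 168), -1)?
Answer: 21259728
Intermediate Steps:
Function('X')(x) = Pow(Add(203, x), -1) (Function('X')(x) = Pow(Add(Add(35, x), 168), -1) = Pow(Add(203, x), -1))
Mul(54096, Pow(Function('X')(190), -1)) = Mul(54096, Pow(Pow(Add(203, 190), -1), -1)) = Mul(54096, Pow(Pow(393, -1), -1)) = Mul(54096, Pow(Rational(1, 393), -1)) = Mul(54096, 393) = 21259728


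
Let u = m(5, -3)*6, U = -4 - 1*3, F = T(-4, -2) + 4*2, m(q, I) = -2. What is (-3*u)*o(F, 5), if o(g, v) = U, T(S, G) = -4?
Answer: -252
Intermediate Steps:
F = 4 (F = -4 + 4*2 = -4 + 8 = 4)
U = -7 (U = -4 - 3 = -7)
o(g, v) = -7
u = -12 (u = -2*6 = -12)
(-3*u)*o(F, 5) = -3*(-12)*(-7) = 36*(-7) = -252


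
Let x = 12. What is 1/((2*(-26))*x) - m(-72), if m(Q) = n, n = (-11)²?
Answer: -75505/624 ≈ -121.00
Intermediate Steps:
n = 121
m(Q) = 121
1/((2*(-26))*x) - m(-72) = 1/((2*(-26))*12) - 1*121 = 1/(-52*12) - 121 = 1/(-624) - 121 = -1/624 - 121 = -75505/624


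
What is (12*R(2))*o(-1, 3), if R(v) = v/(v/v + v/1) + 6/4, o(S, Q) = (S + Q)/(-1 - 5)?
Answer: -26/3 ≈ -8.6667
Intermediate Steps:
o(S, Q) = -Q/6 - S/6 (o(S, Q) = (Q + S)/(-6) = (Q + S)*(-⅙) = -Q/6 - S/6)
R(v) = 3/2 + v/(1 + v) (R(v) = v/(1 + v*1) + 6*(¼) = v/(1 + v) + 3/2 = 3/2 + v/(1 + v))
(12*R(2))*o(-1, 3) = (12*((3 + 5*2)/(2*(1 + 2))))*(-⅙*3 - ⅙*(-1)) = (12*((½)*(3 + 10)/3))*(-½ + ⅙) = (12*((½)*(⅓)*13))*(-⅓) = (12*(13/6))*(-⅓) = 26*(-⅓) = -26/3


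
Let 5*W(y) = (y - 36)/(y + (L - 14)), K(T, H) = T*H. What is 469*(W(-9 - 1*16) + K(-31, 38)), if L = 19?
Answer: -55219591/100 ≈ -5.5220e+5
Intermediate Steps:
K(T, H) = H*T
W(y) = (-36 + y)/(5*(5 + y)) (W(y) = ((y - 36)/(y + (19 - 14)))/5 = ((-36 + y)/(y + 5))/5 = ((-36 + y)/(5 + y))/5 = (-36 + y)/(5*(5 + y)))
469*(W(-9 - 1*16) + K(-31, 38)) = 469*((-36 + (-9 - 1*16))/(5*(5 + (-9 - 1*16))) + 38*(-31)) = 469*((-36 + (-9 - 16))/(5*(5 + (-9 - 16))) - 1178) = 469*((-36 - 25)/(5*(5 - 25)) - 1178) = 469*((1/5)*(-61)/(-20) - 1178) = 469*((1/5)*(-1/20)*(-61) - 1178) = 469*(61/100 - 1178) = 469*(-117739/100) = -55219591/100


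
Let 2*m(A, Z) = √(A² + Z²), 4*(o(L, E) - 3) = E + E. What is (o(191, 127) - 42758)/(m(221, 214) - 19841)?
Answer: 3388168206/1574566487 + 85383*√94637/1574566487 ≈ 2.1685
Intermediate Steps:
o(L, E) = 3 + E/2 (o(L, E) = 3 + (E + E)/4 = 3 + (2*E)/4 = 3 + E/2)
m(A, Z) = √(A² + Z²)/2
(o(191, 127) - 42758)/(m(221, 214) - 19841) = ((3 + (½)*127) - 42758)/(√(221² + 214²)/2 - 19841) = ((3 + 127/2) - 42758)/(√(48841 + 45796)/2 - 19841) = (133/2 - 42758)/(√94637/2 - 19841) = -85383/(2*(-19841 + √94637/2))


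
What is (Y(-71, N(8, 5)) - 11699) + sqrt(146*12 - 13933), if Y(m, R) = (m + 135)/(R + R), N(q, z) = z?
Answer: -58463/5 + I*sqrt(12181) ≈ -11693.0 + 110.37*I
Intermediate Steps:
Y(m, R) = (135 + m)/(2*R) (Y(m, R) = (135 + m)/((2*R)) = (135 + m)*(1/(2*R)) = (135 + m)/(2*R))
(Y(-71, N(8, 5)) - 11699) + sqrt(146*12 - 13933) = ((1/2)*(135 - 71)/5 - 11699) + sqrt(146*12 - 13933) = ((1/2)*(1/5)*64 - 11699) + sqrt(1752 - 13933) = (32/5 - 11699) + sqrt(-12181) = -58463/5 + I*sqrt(12181)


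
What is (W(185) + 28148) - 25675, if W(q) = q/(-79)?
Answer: 195182/79 ≈ 2470.7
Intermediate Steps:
W(q) = -q/79 (W(q) = q*(-1/79) = -q/79)
(W(185) + 28148) - 25675 = (-1/79*185 + 28148) - 25675 = (-185/79 + 28148) - 25675 = 2223507/79 - 25675 = 195182/79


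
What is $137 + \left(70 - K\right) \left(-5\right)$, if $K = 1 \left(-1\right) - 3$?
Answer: $-233$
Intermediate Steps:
$K = -4$ ($K = -1 - 3 = -4$)
$137 + \left(70 - K\right) \left(-5\right) = 137 + \left(70 - -4\right) \left(-5\right) = 137 + \left(70 + 4\right) \left(-5\right) = 137 + 74 \left(-5\right) = 137 - 370 = -233$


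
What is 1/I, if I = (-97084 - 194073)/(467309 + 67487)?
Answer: -23252/12659 ≈ -1.8368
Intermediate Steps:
I = -12659/23252 (I = -291157/534796 = -291157*1/534796 = -12659/23252 ≈ -0.54443)
1/I = 1/(-12659/23252) = -23252/12659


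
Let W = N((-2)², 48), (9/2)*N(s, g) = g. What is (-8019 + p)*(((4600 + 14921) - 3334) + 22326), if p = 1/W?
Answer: -9882628365/32 ≈ -3.0883e+8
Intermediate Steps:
N(s, g) = 2*g/9
W = 32/3 (W = (2/9)*48 = 32/3 ≈ 10.667)
p = 3/32 (p = 1/(32/3) = 3/32 ≈ 0.093750)
(-8019 + p)*(((4600 + 14921) - 3334) + 22326) = (-8019 + 3/32)*(((4600 + 14921) - 3334) + 22326) = -256605*((19521 - 3334) + 22326)/32 = -256605*(16187 + 22326)/32 = -256605/32*38513 = -9882628365/32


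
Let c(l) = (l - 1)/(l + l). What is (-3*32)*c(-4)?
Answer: -60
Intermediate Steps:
c(l) = (-1 + l)/(2*l) (c(l) = (-1 + l)/((2*l)) = (-1 + l)*(1/(2*l)) = (-1 + l)/(2*l))
(-3*32)*c(-4) = (-3*32)*((½)*(-1 - 4)/(-4)) = -48*(-1)*(-5)/4 = -96*5/8 = -60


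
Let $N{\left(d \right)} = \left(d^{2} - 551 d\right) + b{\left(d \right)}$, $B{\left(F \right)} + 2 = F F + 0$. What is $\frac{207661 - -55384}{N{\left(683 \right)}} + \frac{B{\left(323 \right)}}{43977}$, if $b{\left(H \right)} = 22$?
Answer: $\frac{20975930171}{3965757906} \approx 5.2893$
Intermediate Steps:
$B{\left(F \right)} = -2 + F^{2}$ ($B{\left(F \right)} = -2 + \left(F F + 0\right) = -2 + \left(F^{2} + 0\right) = -2 + F^{2}$)
$N{\left(d \right)} = 22 + d^{2} - 551 d$ ($N{\left(d \right)} = \left(d^{2} - 551 d\right) + 22 = 22 + d^{2} - 551 d$)
$\frac{207661 - -55384}{N{\left(683 \right)}} + \frac{B{\left(323 \right)}}{43977} = \frac{207661 - -55384}{22 + 683^{2} - 376333} + \frac{-2 + 323^{2}}{43977} = \frac{207661 + 55384}{22 + 466489 - 376333} + \left(-2 + 104329\right) \frac{1}{43977} = \frac{263045}{90178} + 104327 \cdot \frac{1}{43977} = 263045 \cdot \frac{1}{90178} + \frac{104327}{43977} = \frac{263045}{90178} + \frac{104327}{43977} = \frac{20975930171}{3965757906}$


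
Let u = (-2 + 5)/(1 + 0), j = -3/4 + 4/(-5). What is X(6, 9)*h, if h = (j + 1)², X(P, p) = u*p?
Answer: 3267/400 ≈ 8.1675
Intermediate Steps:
j = -31/20 (j = -3*¼ + 4*(-⅕) = -¾ - ⅘ = -31/20 ≈ -1.5500)
u = 3 (u = 3/1 = 3*1 = 3)
X(P, p) = 3*p
h = 121/400 (h = (-31/20 + 1)² = (-11/20)² = 121/400 ≈ 0.30250)
X(6, 9)*h = (3*9)*(121/400) = 27*(121/400) = 3267/400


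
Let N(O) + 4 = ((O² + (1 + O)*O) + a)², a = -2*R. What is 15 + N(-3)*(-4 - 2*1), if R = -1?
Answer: -1695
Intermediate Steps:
a = 2 (a = -2*(-1) = 2)
N(O) = -4 + (2 + O² + O*(1 + O))² (N(O) = -4 + ((O² + (1 + O)*O) + 2)² = -4 + ((O² + O*(1 + O)) + 2)² = -4 + (2 + O² + O*(1 + O))²)
15 + N(-3)*(-4 - 2*1) = 15 + (-4 + (2 - 3 + 2*(-3)²)²)*(-4 - 2*1) = 15 + (-4 + (2 - 3 + 2*9)²)*(-4 - 2) = 15 + (-4 + (2 - 3 + 18)²)*(-6) = 15 + (-4 + 17²)*(-6) = 15 + (-4 + 289)*(-6) = 15 + 285*(-6) = 15 - 1710 = -1695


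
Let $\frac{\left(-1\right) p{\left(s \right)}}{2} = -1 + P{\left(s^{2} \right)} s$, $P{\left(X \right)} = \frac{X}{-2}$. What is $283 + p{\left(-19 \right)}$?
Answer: $-6574$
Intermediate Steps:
$P{\left(X \right)} = - \frac{X}{2}$ ($P{\left(X \right)} = X \left(- \frac{1}{2}\right) = - \frac{X}{2}$)
$p{\left(s \right)} = 2 + s^{3}$ ($p{\left(s \right)} = - 2 \left(-1 + - \frac{s^{2}}{2} s\right) = - 2 \left(-1 - \frac{s^{3}}{2}\right) = 2 + s^{3}$)
$283 + p{\left(-19 \right)} = 283 + \left(2 + \left(-19\right)^{3}\right) = 283 + \left(2 - 6859\right) = 283 - 6857 = -6574$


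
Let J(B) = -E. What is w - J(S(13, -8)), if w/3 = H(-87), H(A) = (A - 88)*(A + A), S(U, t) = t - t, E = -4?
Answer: 91346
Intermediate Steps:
S(U, t) = 0
H(A) = 2*A*(-88 + A) (H(A) = (-88 + A)*(2*A) = 2*A*(-88 + A))
w = 91350 (w = 3*(2*(-87)*(-88 - 87)) = 3*(2*(-87)*(-175)) = 3*30450 = 91350)
J(B) = 4 (J(B) = -1*(-4) = 4)
w - J(S(13, -8)) = 91350 - 1*4 = 91350 - 4 = 91346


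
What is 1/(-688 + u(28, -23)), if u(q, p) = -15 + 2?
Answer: -1/701 ≈ -0.0014265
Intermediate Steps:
u(q, p) = -13
1/(-688 + u(28, -23)) = 1/(-688 - 13) = 1/(-701) = -1/701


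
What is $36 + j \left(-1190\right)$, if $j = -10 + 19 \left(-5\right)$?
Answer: $124986$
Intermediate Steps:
$j = -105$ ($j = -10 - 95 = -105$)
$36 + j \left(-1190\right) = 36 - -124950 = 36 + 124950 = 124986$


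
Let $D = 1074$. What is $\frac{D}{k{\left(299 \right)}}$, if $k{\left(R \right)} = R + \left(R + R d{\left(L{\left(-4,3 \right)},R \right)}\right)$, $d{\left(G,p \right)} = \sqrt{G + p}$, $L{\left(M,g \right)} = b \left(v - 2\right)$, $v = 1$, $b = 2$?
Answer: $- \frac{2148}{87607} + \frac{3222 \sqrt{33}}{87607} \approx 0.18675$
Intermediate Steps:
$L{\left(M,g \right)} = -2$ ($L{\left(M,g \right)} = 2 \left(1 - 2\right) = 2 \left(-1\right) = -2$)
$k{\left(R \right)} = 2 R + R \sqrt{-2 + R}$ ($k{\left(R \right)} = R + \left(R + R \sqrt{-2 + R}\right) = 2 R + R \sqrt{-2 + R}$)
$\frac{D}{k{\left(299 \right)}} = \frac{1074}{299 \left(2 + \sqrt{-2 + 299}\right)} = \frac{1074}{299 \left(2 + \sqrt{297}\right)} = \frac{1074}{299 \left(2 + 3 \sqrt{33}\right)} = \frac{1074}{598 + 897 \sqrt{33}}$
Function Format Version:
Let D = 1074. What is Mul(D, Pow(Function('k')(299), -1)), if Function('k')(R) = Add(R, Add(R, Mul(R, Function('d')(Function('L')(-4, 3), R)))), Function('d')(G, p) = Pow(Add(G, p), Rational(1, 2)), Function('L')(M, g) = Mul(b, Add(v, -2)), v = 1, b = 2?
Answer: Add(Rational(-2148, 87607), Mul(Rational(3222, 87607), Pow(33, Rational(1, 2)))) ≈ 0.18675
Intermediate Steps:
Function('L')(M, g) = -2 (Function('L')(M, g) = Mul(2, Add(1, -2)) = Mul(2, -1) = -2)
Function('k')(R) = Add(Mul(2, R), Mul(R, Pow(Add(-2, R), Rational(1, 2)))) (Function('k')(R) = Add(R, Add(R, Mul(R, Pow(Add(-2, R), Rational(1, 2))))) = Add(Mul(2, R), Mul(R, Pow(Add(-2, R), Rational(1, 2)))))
Mul(D, Pow(Function('k')(299), -1)) = Mul(1074, Pow(Mul(299, Add(2, Pow(Add(-2, 299), Rational(1, 2)))), -1)) = Mul(1074, Pow(Mul(299, Add(2, Pow(297, Rational(1, 2)))), -1)) = Mul(1074, Pow(Mul(299, Add(2, Mul(3, Pow(33, Rational(1, 2))))), -1)) = Mul(1074, Pow(Add(598, Mul(897, Pow(33, Rational(1, 2)))), -1))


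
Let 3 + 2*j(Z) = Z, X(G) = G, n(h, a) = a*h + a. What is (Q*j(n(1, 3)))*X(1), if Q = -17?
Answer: -51/2 ≈ -25.500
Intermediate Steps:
n(h, a) = a + a*h
j(Z) = -3/2 + Z/2
(Q*j(n(1, 3)))*X(1) = -17*(-3/2 + (3*(1 + 1))/2)*1 = -17*(-3/2 + (3*2)/2)*1 = -17*(-3/2 + (½)*6)*1 = -17*(-3/2 + 3)*1 = -17*3/2*1 = -51/2*1 = -51/2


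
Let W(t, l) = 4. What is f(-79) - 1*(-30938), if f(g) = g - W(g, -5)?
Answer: 30855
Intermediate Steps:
f(g) = -4 + g (f(g) = g - 1*4 = g - 4 = -4 + g)
f(-79) - 1*(-30938) = (-4 - 79) - 1*(-30938) = -83 + 30938 = 30855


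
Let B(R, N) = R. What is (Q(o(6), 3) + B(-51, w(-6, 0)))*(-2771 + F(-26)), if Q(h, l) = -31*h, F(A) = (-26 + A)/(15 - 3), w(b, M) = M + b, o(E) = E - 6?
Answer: 141542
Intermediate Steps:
o(E) = -6 + E
F(A) = -13/6 + A/12 (F(A) = (-26 + A)/12 = (-26 + A)*(1/12) = -13/6 + A/12)
(Q(o(6), 3) + B(-51, w(-6, 0)))*(-2771 + F(-26)) = (-31*(-6 + 6) - 51)*(-2771 + (-13/6 + (1/12)*(-26))) = (-31*0 - 51)*(-2771 + (-13/6 - 13/6)) = (0 - 51)*(-2771 - 13/3) = -51*(-8326/3) = 141542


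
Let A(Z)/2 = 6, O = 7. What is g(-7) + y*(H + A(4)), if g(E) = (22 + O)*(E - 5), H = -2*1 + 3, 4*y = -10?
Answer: -761/2 ≈ -380.50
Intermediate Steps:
A(Z) = 12 (A(Z) = 2*6 = 12)
y = -5/2 (y = (¼)*(-10) = -5/2 ≈ -2.5000)
H = 1 (H = -2 + 3 = 1)
g(E) = -145 + 29*E (g(E) = (22 + 7)*(E - 5) = 29*(-5 + E) = -145 + 29*E)
g(-7) + y*(H + A(4)) = (-145 + 29*(-7)) - 5*(1 + 12)/2 = (-145 - 203) - 5/2*13 = -348 - 65/2 = -761/2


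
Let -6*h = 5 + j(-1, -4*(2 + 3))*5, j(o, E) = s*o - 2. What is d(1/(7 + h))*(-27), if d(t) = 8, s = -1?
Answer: -216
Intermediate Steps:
j(o, E) = -2 - o (j(o, E) = -o - 2 = -2 - o)
h = 0 (h = -(5 + (-2 - 1*(-1))*5)/6 = -(5 + (-2 + 1)*5)/6 = -(5 - 1*5)/6 = -(5 - 5)/6 = -⅙*0 = 0)
d(1/(7 + h))*(-27) = 8*(-27) = -216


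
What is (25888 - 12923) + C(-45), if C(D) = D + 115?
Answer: 13035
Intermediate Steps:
C(D) = 115 + D
(25888 - 12923) + C(-45) = (25888 - 12923) + (115 - 45) = 12965 + 70 = 13035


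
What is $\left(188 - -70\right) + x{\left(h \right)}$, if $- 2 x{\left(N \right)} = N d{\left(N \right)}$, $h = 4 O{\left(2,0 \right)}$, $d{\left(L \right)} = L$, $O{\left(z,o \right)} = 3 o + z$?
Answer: $226$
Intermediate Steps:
$O{\left(z,o \right)} = z + 3 o$
$h = 8$ ($h = 4 \left(2 + 3 \cdot 0\right) = 4 \left(2 + 0\right) = 4 \cdot 2 = 8$)
$x{\left(N \right)} = - \frac{N^{2}}{2}$ ($x{\left(N \right)} = - \frac{N N}{2} = - \frac{N^{2}}{2}$)
$\left(188 - -70\right) + x{\left(h \right)} = \left(188 - -70\right) - \frac{8^{2}}{2} = \left(188 + 70\right) - 32 = 258 - 32 = 226$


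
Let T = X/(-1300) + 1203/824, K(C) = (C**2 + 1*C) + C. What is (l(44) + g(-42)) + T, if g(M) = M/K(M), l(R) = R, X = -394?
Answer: 3062161/66950 ≈ 45.738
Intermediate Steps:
K(C) = C**2 + 2*C (K(C) = (C**2 + C) + C = (C + C**2) + C = C**2 + 2*C)
g(M) = 1/(2 + M) (g(M) = M/((M*(2 + M))) = M*(1/(M*(2 + M))) = 1/(2 + M))
T = 472139/267800 (T = -394/(-1300) + 1203/824 = -394*(-1/1300) + 1203*(1/824) = 197/650 + 1203/824 = 472139/267800 ≈ 1.7630)
(l(44) + g(-42)) + T = (44 + 1/(2 - 42)) + 472139/267800 = (44 + 1/(-40)) + 472139/267800 = (44 - 1/40) + 472139/267800 = 1759/40 + 472139/267800 = 3062161/66950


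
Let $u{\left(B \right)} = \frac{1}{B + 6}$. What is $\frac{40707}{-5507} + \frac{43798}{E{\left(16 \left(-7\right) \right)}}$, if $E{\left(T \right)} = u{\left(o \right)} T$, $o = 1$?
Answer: $- \frac{120923449}{44056} \approx -2744.8$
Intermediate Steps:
$u{\left(B \right)} = \frac{1}{6 + B}$
$E{\left(T \right)} = \frac{T}{7}$ ($E{\left(T \right)} = \frac{T}{6 + 1} = \frac{T}{7}$)
$\frac{40707}{-5507} + \frac{43798}{E{\left(16 \left(-7\right) \right)}} = \frac{40707}{-5507} + \frac{43798}{\frac{1}{7} \cdot 16 \left(-7\right)} = 40707 \left(- \frac{1}{5507}\right) + \frac{43798}{\frac{1}{7} \left(-112\right)} = - \frac{40707}{5507} + \frac{43798}{-16} = - \frac{40707}{5507} + 43798 \left(- \frac{1}{16}\right) = - \frac{40707}{5507} - \frac{21899}{8} = - \frac{120923449}{44056}$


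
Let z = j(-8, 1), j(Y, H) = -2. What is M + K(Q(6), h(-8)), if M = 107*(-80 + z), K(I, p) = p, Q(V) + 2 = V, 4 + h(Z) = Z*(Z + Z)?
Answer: -8650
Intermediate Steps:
z = -2
h(Z) = -4 + 2*Z² (h(Z) = -4 + Z*(Z + Z) = -4 + Z*(2*Z) = -4 + 2*Z²)
Q(V) = -2 + V
M = -8774 (M = 107*(-80 - 2) = 107*(-82) = -8774)
M + K(Q(6), h(-8)) = -8774 + (-4 + 2*(-8)²) = -8774 + (-4 + 2*64) = -8774 + (-4 + 128) = -8774 + 124 = -8650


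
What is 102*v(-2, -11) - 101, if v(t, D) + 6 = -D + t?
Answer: 205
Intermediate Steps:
v(t, D) = -6 + t - D (v(t, D) = -6 + (-D + t) = -6 + (t - D) = -6 + t - D)
102*v(-2, -11) - 101 = 102*(-6 - 2 - 1*(-11)) - 101 = 102*(-6 - 2 + 11) - 101 = 102*3 - 101 = 306 - 101 = 205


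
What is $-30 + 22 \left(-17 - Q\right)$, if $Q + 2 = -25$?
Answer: $190$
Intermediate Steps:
$Q = -27$ ($Q = -2 - 25 = -27$)
$-30 + 22 \left(-17 - Q\right) = -30 + 22 \left(-17 - -27\right) = -30 + 22 \left(-17 + 27\right) = -30 + 22 \cdot 10 = -30 + 220 = 190$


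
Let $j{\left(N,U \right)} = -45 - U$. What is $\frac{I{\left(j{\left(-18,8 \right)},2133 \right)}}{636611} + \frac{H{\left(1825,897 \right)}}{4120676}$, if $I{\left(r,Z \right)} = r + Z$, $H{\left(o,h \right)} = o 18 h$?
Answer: $\frac{9383618603515}{1311633834518} \approx 7.1541$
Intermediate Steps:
$H{\left(o,h \right)} = 18 h o$ ($H{\left(o,h \right)} = 18 o h = 18 h o$)
$I{\left(r,Z \right)} = Z + r$
$\frac{I{\left(j{\left(-18,8 \right)},2133 \right)}}{636611} + \frac{H{\left(1825,897 \right)}}{4120676} = \frac{2133 - 53}{636611} + \frac{18 \cdot 897 \cdot 1825}{4120676} = \left(2133 - 53\right) \frac{1}{636611} + 29466450 \cdot \frac{1}{4120676} = \left(2133 - 53\right) \frac{1}{636611} + \frac{14733225}{2060338} = 2080 \cdot \frac{1}{636611} + \frac{14733225}{2060338} = \frac{2080}{636611} + \frac{14733225}{2060338} = \frac{9383618603515}{1311633834518}$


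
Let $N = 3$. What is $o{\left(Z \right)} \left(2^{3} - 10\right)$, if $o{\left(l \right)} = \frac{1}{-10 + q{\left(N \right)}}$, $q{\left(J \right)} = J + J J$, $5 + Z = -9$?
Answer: $-1$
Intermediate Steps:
$Z = -14$ ($Z = -5 - 9 = -14$)
$q{\left(J \right)} = J + J^{2}$
$o{\left(l \right)} = \frac{1}{2}$ ($o{\left(l \right)} = \frac{1}{-10 + 3 \left(1 + 3\right)} = \frac{1}{-10 + 3 \cdot 4} = \frac{1}{-10 + 12} = \frac{1}{2}$)
$o{\left(Z \right)} \left(2^{3} - 10\right) = \frac{2^{3} - 10}{2} = \frac{8 - 10}{2} = \frac{1}{2} \left(-2\right) = -1$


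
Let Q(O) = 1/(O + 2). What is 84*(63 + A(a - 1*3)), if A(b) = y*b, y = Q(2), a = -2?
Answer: 5187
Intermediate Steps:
Q(O) = 1/(2 + O)
y = ¼ (y = 1/(2 + 2) = 1/4 = ¼ ≈ 0.25000)
A(b) = b/4
84*(63 + A(a - 1*3)) = 84*(63 + (-2 - 1*3)/4) = 84*(63 + (-2 - 3)/4) = 84*(63 + (¼)*(-5)) = 84*(63 - 5/4) = 84*(247/4) = 5187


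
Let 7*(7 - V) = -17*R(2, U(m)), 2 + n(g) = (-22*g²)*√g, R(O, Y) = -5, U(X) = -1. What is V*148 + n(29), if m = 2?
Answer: -5342/7 - 18502*√29 ≈ -1.0040e+5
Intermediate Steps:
n(g) = -2 - 22*g^(5/2) (n(g) = -2 + (-22*g²)*√g = -2 - 22*g^(5/2))
V = -36/7 (V = 7 - (-17)*(-5)/7 = 7 - ⅐*85 = 7 - 85/7 = -36/7 ≈ -5.1429)
V*148 + n(29) = -36/7*148 + (-2 - 18502*√29) = -5328/7 + (-2 - 18502*√29) = -5342/7 - 18502*√29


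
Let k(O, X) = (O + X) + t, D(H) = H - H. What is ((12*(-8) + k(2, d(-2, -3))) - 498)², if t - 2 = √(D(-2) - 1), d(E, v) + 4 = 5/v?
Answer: 3193360/9 - 3574*I/3 ≈ 3.5482e+5 - 1191.3*I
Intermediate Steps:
d(E, v) = -4 + 5/v
D(H) = 0
t = 2 + I (t = 2 + √(0 - 1) = 2 + √(-1) = 2 + I ≈ 2.0 + 1.0*I)
k(O, X) = 2 + I + O + X (k(O, X) = (O + X) + (2 + I) = 2 + I + O + X)
((12*(-8) + k(2, d(-2, -3))) - 498)² = ((12*(-8) + (2 + I + 2 + (-4 + 5/(-3)))) - 498)² = ((-96 + (2 + I + 2 + (-4 + 5*(-⅓)))) - 498)² = ((-96 + (2 + I + 2 + (-4 - 5/3))) - 498)² = ((-96 + (2 + I + 2 - 17/3)) - 498)² = ((-96 + (-5/3 + I)) - 498)² = ((-293/3 + I) - 498)² = (-1787/3 + I)²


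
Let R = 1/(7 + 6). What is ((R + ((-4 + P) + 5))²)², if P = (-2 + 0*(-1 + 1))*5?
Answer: 181063936/28561 ≈ 6339.6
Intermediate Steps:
P = -10 (P = (-2 + 0*0)*5 = (-2 + 0)*5 = -2*5 = -10)
R = 1/13 ≈ 0.076923
((R + ((-4 + P) + 5))²)² = ((1/13 + ((-4 - 10) + 5))²)² = ((1/13 + (-14 + 5))²)² = ((1/13 - 9)²)² = ((-116/13)²)² = (13456/169)² = 181063936/28561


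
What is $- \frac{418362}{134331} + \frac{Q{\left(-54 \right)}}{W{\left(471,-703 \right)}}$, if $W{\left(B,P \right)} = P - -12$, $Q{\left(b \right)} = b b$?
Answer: $- \frac{226932446}{30940907} \approx -7.3344$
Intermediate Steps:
$Q{\left(b \right)} = b^{2}$
$W{\left(B,P \right)} = 12 + P$ ($W{\left(B,P \right)} = P + 12 = 12 + P$)
$- \frac{418362}{134331} + \frac{Q{\left(-54 \right)}}{W{\left(471,-703 \right)}} = - \frac{418362}{134331} + \frac{\left(-54\right)^{2}}{12 - 703} = \left(-418362\right) \frac{1}{134331} + \frac{2916}{-691} = - \frac{139454}{44777} + 2916 \left(- \frac{1}{691}\right) = - \frac{139454}{44777} - \frac{2916}{691} = - \frac{226932446}{30940907}$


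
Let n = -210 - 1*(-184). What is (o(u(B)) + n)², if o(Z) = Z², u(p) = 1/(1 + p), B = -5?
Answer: 172225/256 ≈ 672.75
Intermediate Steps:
n = -26 (n = -210 + 184 = -26)
(o(u(B)) + n)² = ((1/(1 - 5))² - 26)² = ((1/(-4))² - 26)² = ((-¼)² - 26)² = (1/16 - 26)² = (-415/16)² = 172225/256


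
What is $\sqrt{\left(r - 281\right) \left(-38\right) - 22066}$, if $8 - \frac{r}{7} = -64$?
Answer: $2 i \sqrt{7635} \approx 174.76 i$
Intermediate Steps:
$r = 504$ ($r = 56 - -448 = 56 + 448 = 504$)
$\sqrt{\left(r - 281\right) \left(-38\right) - 22066} = \sqrt{\left(504 - 281\right) \left(-38\right) - 22066} = \sqrt{223 \left(-38\right) - 22066} = \sqrt{-8474 - 22066} = \sqrt{-30540} = 2 i \sqrt{7635}$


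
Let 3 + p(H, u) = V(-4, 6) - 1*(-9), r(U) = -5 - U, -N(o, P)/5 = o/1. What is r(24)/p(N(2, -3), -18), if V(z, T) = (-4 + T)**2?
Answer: -29/10 ≈ -2.9000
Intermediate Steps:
N(o, P) = -5*o (N(o, P) = -5*o/1 = -5*o)
p(H, u) = 10 (p(H, u) = -3 + ((-4 + 6)**2 - 1*(-9)) = -3 + (2**2 + 9) = -3 + (4 + 9) = -3 + 13 = 10)
r(24)/p(N(2, -3), -18) = (-5 - 1*24)/10 = (-5 - 24)*(1/10) = -29*1/10 = -29/10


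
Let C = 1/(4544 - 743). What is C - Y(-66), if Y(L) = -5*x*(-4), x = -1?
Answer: 76021/3801 ≈ 20.000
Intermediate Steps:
Y(L) = -20 (Y(L) = -5*(-1)*(-4) = 5*(-4) = -20)
C = 1/3801 ≈ 0.00026309
C - Y(-66) = 1/3801 - 1*(-20) = 1/3801 + 20 = 76021/3801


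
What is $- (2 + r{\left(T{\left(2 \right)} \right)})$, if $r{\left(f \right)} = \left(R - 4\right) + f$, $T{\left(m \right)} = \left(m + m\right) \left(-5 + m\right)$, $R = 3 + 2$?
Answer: $9$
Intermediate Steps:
$R = 5$
$T{\left(m \right)} = 2 m \left(-5 + m\right)$
$r{\left(f \right)} = 1 + f$ ($r{\left(f \right)} = \left(5 - 4\right) + f = 1 + f$)
$- (2 + r{\left(T{\left(2 \right)} \right)}) = - (2 + \left(1 + 2 \cdot 2 \left(-5 + 2\right)\right)) = - (2 + \left(1 + 2 \cdot 2 \left(-3\right)\right)) = - (2 + \left(1 - 12\right)) = - (2 - 11) = \left(-1\right) \left(-9\right) = 9$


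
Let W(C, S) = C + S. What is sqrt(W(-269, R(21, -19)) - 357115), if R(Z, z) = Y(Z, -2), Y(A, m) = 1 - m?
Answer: 3*I*sqrt(39709) ≈ 597.81*I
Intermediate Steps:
R(Z, z) = 3 (R(Z, z) = 1 - 1*(-2) = 1 + 2 = 3)
sqrt(W(-269, R(21, -19)) - 357115) = sqrt((-269 + 3) - 357115) = sqrt(-266 - 357115) = sqrt(-357381) = 3*I*sqrt(39709)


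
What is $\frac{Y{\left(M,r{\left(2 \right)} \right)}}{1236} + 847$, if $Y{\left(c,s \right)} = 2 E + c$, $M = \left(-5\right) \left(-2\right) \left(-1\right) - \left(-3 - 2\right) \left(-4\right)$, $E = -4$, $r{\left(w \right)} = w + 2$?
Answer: $\frac{523427}{618} \approx 846.97$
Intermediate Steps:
$r{\left(w \right)} = 2 + w$
$M = -30$ ($M = 10 \left(-1\right) - \left(-5\right) \left(-4\right) = -10 - 20 = -30$)
$Y{\left(c,s \right)} = -8 + c$ ($Y{\left(c,s \right)} = 2 \left(-4\right) + c = -8 + c$)
$\frac{Y{\left(M,r{\left(2 \right)} \right)}}{1236} + 847 = \frac{-8 - 30}{1236} + 847 = \left(-38\right) \frac{1}{1236} + 847 = - \frac{19}{618} + 847 = \frac{523427}{618}$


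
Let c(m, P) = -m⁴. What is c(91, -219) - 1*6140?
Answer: -68581101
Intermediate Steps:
c(91, -219) - 1*6140 = -1*91⁴ - 1*6140 = -1*68574961 - 6140 = -68574961 - 6140 = -68581101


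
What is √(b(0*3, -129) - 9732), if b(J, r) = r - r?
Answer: 2*I*√2433 ≈ 98.651*I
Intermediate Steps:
b(J, r) = 0
√(b(0*3, -129) - 9732) = √(0 - 9732) = √(-9732) = 2*I*√2433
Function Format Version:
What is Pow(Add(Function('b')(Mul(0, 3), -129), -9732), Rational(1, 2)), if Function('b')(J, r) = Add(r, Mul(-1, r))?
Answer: Mul(2, I, Pow(2433, Rational(1, 2))) ≈ Mul(98.651, I)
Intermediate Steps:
Function('b')(J, r) = 0
Pow(Add(Function('b')(Mul(0, 3), -129), -9732), Rational(1, 2)) = Pow(Add(0, -9732), Rational(1, 2)) = Pow(-9732, Rational(1, 2)) = Mul(2, I, Pow(2433, Rational(1, 2)))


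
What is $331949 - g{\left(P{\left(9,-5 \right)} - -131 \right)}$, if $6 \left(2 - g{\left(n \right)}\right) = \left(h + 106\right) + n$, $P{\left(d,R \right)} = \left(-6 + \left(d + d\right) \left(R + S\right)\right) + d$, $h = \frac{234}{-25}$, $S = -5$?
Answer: $\frac{8298886}{25} \approx 3.3196 \cdot 10^{5}$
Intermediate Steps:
$h = - \frac{234}{25}$ ($h = 234 \left(- \frac{1}{25}\right) = - \frac{234}{25} \approx -9.36$)
$P{\left(d,R \right)} = -6 + d + 2 d \left(-5 + R\right)$ ($P{\left(d,R \right)} = \left(-6 + \left(d + d\right) \left(R - 5\right)\right) + d = \left(-6 + 2 d \left(-5 + R\right)\right) + d = -6 + d + 2 d \left(-5 + R\right)$)
$g{\left(n \right)} = - \frac{1058}{75} - \frac{n}{6}$ ($g{\left(n \right)} = 2 - \frac{\left(- \frac{234}{25} + 106\right) + n}{6} = 2 - \frac{\frac{2416}{25} + n}{6} = 2 - \left(\frac{1208}{75} + \frac{n}{6}\right) = - \frac{1058}{75} - \frac{n}{6}$)
$331949 - g{\left(P{\left(9,-5 \right)} - -131 \right)} = 331949 - \left(- \frac{1058}{75} - \frac{\left(-6 - 81 + 2 \left(-5\right) 9\right) - -131}{6}\right) = 331949 - \left(- \frac{1058}{75} - \frac{\left(-6 - 81 - 90\right) + 131}{6}\right) = 331949 - \left(- \frac{1058}{75} - \frac{-177 + 131}{6}\right) = 331949 - \left(- \frac{1058}{75} - - \frac{23}{3}\right) = 331949 - \left(- \frac{1058}{75} + \frac{23}{3}\right) = 331949 - - \frac{161}{25} = 331949 + \frac{161}{25} = \frac{8298886}{25}$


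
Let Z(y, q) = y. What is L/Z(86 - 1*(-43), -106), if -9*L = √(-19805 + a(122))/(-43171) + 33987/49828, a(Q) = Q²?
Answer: -11329/19283436 + I*√4921/50121531 ≈ -0.0005875 + 1.3996e-6*I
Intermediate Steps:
L = -11329/149484 + I*√4921/388539 (L = -(√(-19805 + 122²)/(-43171) + 33987/49828)/9 = -(√(-19805 + 14884)*(-1/43171) + 33987*(1/49828))/9 = -(√(-4921)*(-1/43171) + 33987/49828)/9 = -((I*√4921)*(-1/43171) + 33987/49828)/9 = -(-I*√4921/43171 + 33987/49828)/9 = -(33987/49828 - I*√4921/43171)/9 = -11329/149484 + I*√4921/388539 ≈ -0.075787 + 0.00018055*I)
L/Z(86 - 1*(-43), -106) = (-11329/149484 + I*√4921/388539)/(86 - 1*(-43)) = (-11329/149484 + I*√4921/388539)/(86 + 43) = (-11329/149484 + I*√4921/388539)/129 = (-11329/149484 + I*√4921/388539)*(1/129) = -11329/19283436 + I*√4921/50121531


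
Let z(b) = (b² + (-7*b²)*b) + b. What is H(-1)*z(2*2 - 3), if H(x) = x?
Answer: 5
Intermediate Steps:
z(b) = b + b² - 7*b³ (z(b) = (b² - 7*b³) + b = b + b² - 7*b³)
H(-1)*z(2*2 - 3) = -(2*2 - 3)*(1 + (2*2 - 3) - 7*(2*2 - 3)²) = -(4 - 3)*(1 + (4 - 3) - 7*(4 - 3)²) = -(1 + 1 - 7*1²) = -(1 + 1 - 7*1) = -(1 + 1 - 7) = -(-5) = -1*(-5) = 5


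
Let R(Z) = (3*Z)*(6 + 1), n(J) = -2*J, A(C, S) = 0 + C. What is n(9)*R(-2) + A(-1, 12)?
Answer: 755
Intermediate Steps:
A(C, S) = C
R(Z) = 21*Z (R(Z) = (3*Z)*7 = 21*Z)
n(9)*R(-2) + A(-1, 12) = (-2*9)*(21*(-2)) - 1 = -18*(-42) - 1 = 756 - 1 = 755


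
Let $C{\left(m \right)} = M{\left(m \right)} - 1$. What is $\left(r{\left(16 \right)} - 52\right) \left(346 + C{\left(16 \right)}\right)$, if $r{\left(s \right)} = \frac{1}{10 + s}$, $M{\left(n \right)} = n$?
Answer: $- \frac{487711}{26} \approx -18758.0$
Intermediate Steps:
$C{\left(m \right)} = -1 + m$ ($C{\left(m \right)} = m - 1 = -1 + m$)
$\left(r{\left(16 \right)} - 52\right) \left(346 + C{\left(16 \right)}\right) = \left(\frac{1}{10 + 16} - 52\right) \left(346 + \left(-1 + 16\right)\right) = \left(\frac{1}{26} - 52\right) \left(346 + 15\right) = \left(\frac{1}{26} - 52\right) 361 = \left(- \frac{1351}{26}\right) 361 = - \frac{487711}{26}$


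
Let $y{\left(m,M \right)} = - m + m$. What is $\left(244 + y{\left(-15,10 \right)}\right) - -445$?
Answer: $689$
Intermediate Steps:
$y{\left(m,M \right)} = 0$
$\left(244 + y{\left(-15,10 \right)}\right) - -445 = \left(244 + 0\right) - -445 = 244 + 445 = 689$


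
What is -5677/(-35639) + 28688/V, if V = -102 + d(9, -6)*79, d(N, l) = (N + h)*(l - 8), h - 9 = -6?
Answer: -473243717/238317993 ≈ -1.9858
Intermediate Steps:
h = 3 (h = 9 - 6 = 3)
d(N, l) = (-8 + l)*(3 + N) (d(N, l) = (N + 3)*(l - 8) = (3 + N)*(-8 + l) = (-8 + l)*(3 + N))
V = -13374 (V = -102 + (-24 - 8*9 + 3*(-6) + 9*(-6))*79 = -102 + (-24 - 72 - 18 - 54)*79 = -102 - 168*79 = -102 - 13272 = -13374)
-5677/(-35639) + 28688/V = -5677/(-35639) + 28688/(-13374) = -5677*(-1/35639) + 28688*(-1/13374) = 5677/35639 - 14344/6687 = -473243717/238317993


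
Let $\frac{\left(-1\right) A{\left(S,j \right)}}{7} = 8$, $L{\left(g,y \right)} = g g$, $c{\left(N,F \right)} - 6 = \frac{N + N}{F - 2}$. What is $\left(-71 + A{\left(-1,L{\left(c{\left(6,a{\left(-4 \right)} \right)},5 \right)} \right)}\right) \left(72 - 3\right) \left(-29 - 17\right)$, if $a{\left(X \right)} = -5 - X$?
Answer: $403098$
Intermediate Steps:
$c{\left(N,F \right)} = 6 + \frac{2 N}{-2 + F}$ ($c{\left(N,F \right)} = 6 + \frac{N + N}{F - 2} = 6 + \frac{2 N}{-2 + F}$)
$L{\left(g,y \right)} = g^{2}$
$A{\left(S,j \right)} = -56$ ($A{\left(S,j \right)} = \left(-7\right) 8 = -56$)
$\left(-71 + A{\left(-1,L{\left(c{\left(6,a{\left(-4 \right)} \right)},5 \right)} \right)}\right) \left(72 - 3\right) \left(-29 - 17\right) = \left(-71 - 56\right) \left(72 - 3\right) \left(-29 - 17\right) = - 127 \cdot 69 \left(-46\right) = \left(-127\right) \left(-3174\right) = 403098$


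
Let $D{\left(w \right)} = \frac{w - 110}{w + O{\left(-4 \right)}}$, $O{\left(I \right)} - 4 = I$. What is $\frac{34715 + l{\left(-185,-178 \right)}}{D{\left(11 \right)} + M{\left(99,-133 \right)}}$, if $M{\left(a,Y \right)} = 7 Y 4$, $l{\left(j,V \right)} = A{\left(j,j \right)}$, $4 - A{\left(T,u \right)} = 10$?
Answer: $- \frac{34709}{3733} \approx -9.2979$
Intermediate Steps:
$A{\left(T,u \right)} = -6$ ($A{\left(T,u \right)} = 4 - 10 = -6$)
$l{\left(j,V \right)} = -6$
$O{\left(I \right)} = 4 + I$
$M{\left(a,Y \right)} = 28 Y$
$D{\left(w \right)} = \frac{-110 + w}{w}$ ($D{\left(w \right)} = \frac{w - 110}{w + \left(4 - 4\right)} = \frac{-110 + w}{w + 0} = \frac{-110 + w}{w}$)
$\frac{34715 + l{\left(-185,-178 \right)}}{D{\left(11 \right)} + M{\left(99,-133 \right)}} = \frac{34715 - 6}{\frac{-110 + 11}{11} + 28 \left(-133\right)} = \frac{34709}{\frac{1}{11} \left(-99\right) - 3724} = \frac{34709}{-9 - 3724} = \frac{34709}{-3733} = 34709 \left(- \frac{1}{3733}\right) = - \frac{34709}{3733}$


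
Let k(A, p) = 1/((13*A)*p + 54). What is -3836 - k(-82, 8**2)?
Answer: -261500119/68170 ≈ -3836.0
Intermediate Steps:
k(A, p) = 1/(54 + 13*A*p) (k(A, p) = 1/(13*A*p + 54) = 1/(54 + 13*A*p))
-3836 - k(-82, 8**2) = -3836 - 1/(54 + 13*(-82)*8**2) = -3836 - 1/(54 + 13*(-82)*64) = -3836 - 1/(54 - 68224) = -3836 - 1/(-68170) = -3836 - 1*(-1/68170) = -3836 + 1/68170 = -261500119/68170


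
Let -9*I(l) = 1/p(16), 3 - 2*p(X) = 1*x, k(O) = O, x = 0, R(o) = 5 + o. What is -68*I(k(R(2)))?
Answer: 136/27 ≈ 5.0370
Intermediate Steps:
p(X) = 3/2 (p(X) = 3/2 - 0/2 = 3/2 - ½*0 = 3/2 + 0 = 3/2)
I(l) = -2/27 (I(l) = -1/(9*3/2) = -⅑*⅔ = -2/27)
-68*I(k(R(2))) = -68*(-2/27) = 136/27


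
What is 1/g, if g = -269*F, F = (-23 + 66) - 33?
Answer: -1/2690 ≈ -0.00037175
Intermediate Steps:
F = 10 (F = 43 - 33 = 10)
g = -2690 (g = -269*10 = -2690)
1/g = 1/(-2690) = -1/2690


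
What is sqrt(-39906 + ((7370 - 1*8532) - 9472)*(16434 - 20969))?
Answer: 2*sqrt(12046321) ≈ 6941.6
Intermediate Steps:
sqrt(-39906 + ((7370 - 1*8532) - 9472)*(16434 - 20969)) = sqrt(-39906 + ((7370 - 8532) - 9472)*(-4535)) = sqrt(-39906 + (-1162 - 9472)*(-4535)) = sqrt(-39906 - 10634*(-4535)) = sqrt(-39906 + 48225190) = sqrt(48185284) = 2*sqrt(12046321)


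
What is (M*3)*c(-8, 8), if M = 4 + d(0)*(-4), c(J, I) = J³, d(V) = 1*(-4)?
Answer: -30720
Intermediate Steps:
d(V) = -4
M = 20 (M = 4 - 4*(-4) = 4 + 16 = 20)
(M*3)*c(-8, 8) = (20*3)*(-8)³ = 60*(-512) = -30720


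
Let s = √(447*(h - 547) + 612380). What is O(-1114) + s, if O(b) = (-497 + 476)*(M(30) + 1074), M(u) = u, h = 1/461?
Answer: -23184 + √78180518858/461 ≈ -22577.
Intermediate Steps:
h = 1/461 ≈ 0.0021692
s = √78180518858/461 (s = √(447*(1/461 - 547) + 612380) = √(447*(-252166/461) + 612380) = √(-112718202/461 + 612380) = √(169588978/461) = √78180518858/461 ≈ 606.52)
O(b) = -23184 (O(b) = (-497 + 476)*(30 + 1074) = -21*1104 = -23184)
O(-1114) + s = -23184 + √78180518858/461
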